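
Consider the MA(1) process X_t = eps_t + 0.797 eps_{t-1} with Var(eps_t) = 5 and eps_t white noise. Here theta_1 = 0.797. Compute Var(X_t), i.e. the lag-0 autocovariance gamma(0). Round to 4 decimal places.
\gamma(0) = 8.1760

For an MA(q) process X_t = eps_t + sum_i theta_i eps_{t-i} with
Var(eps_t) = sigma^2, the variance is
  gamma(0) = sigma^2 * (1 + sum_i theta_i^2).
  sum_i theta_i^2 = (0.797)^2 = 0.635209.
  gamma(0) = 5 * (1 + 0.635209) = 5 * 1.635209 = 8.176045, which rounds to 8.1760.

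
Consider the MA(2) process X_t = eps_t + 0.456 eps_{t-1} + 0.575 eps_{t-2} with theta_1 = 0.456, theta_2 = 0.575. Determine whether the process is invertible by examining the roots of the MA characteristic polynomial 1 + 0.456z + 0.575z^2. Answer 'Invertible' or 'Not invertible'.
\text{Invertible}

The MA(q) characteristic polynomial is P(z) = 1 + 0.456z + 0.575z^2.
Invertibility requires all roots to lie outside the unit circle, i.e. |z| > 1 for every root.
Set 1 + (0.456) z + (0.575) z^2 = 0, i.e. a z^2 + b z + c = 0 with a = 0.575, b = 0.456, c = 1.
Discriminant D = b^2 - 4ac = (0.456)^2 - 4*(0.575)*1 = 0.207936 - (2.3) = -2.092064.
D < 0, so the roots are the complex-conjugate pair z = (-b +/- i sqrt(-D)) / (2a) = -0.3965 +/- 1.2577i.
For a conjugate pair |z|^2 = z * conj(z) = (product of roots) = c/a = 1/(0.575) = 1.73913, so |z| = sqrt(1.73913) = 1.3188 for both roots.
Moduli of all roots: 1.3188, 1.3188.
All moduli strictly greater than 1? Yes.
Verdict: Invertible.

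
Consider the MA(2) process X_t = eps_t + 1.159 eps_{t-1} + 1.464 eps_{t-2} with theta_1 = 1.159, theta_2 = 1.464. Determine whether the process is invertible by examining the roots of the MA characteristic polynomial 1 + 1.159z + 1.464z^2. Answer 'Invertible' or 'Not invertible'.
\text{Not invertible}

The MA(q) characteristic polynomial is P(z) = 1 + 1.159z + 1.464z^2.
Invertibility requires all roots to lie outside the unit circle, i.e. |z| > 1 for every root.
Set 1 + (1.159) z + (1.464) z^2 = 0, i.e. a z^2 + b z + c = 0 with a = 1.464, b = 1.159, c = 1.
Discriminant D = b^2 - 4ac = (1.159)^2 - 4*(1.464)*1 = 1.343281 - (5.856) = -4.512719.
D < 0, so the roots are the complex-conjugate pair z = (-b +/- i sqrt(-D)) / (2a) = -0.3958 +/- 0.7255i.
For a conjugate pair |z|^2 = z * conj(z) = (product of roots) = c/a = 1/(1.464) = 0.68306, so |z| = sqrt(0.68306) = 0.8265 for both roots.
Moduli of all roots: 0.8265, 0.8265.
All moduli strictly greater than 1? No.
Verdict: Not invertible.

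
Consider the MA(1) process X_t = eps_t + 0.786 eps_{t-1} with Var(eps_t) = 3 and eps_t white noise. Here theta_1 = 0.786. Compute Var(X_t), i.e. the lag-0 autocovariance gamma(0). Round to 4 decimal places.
\gamma(0) = 4.8534

For an MA(q) process X_t = eps_t + sum_i theta_i eps_{t-i} with
Var(eps_t) = sigma^2, the variance is
  gamma(0) = sigma^2 * (1 + sum_i theta_i^2).
  sum_i theta_i^2 = (0.786)^2 = 0.617796.
  gamma(0) = 3 * (1 + 0.617796) = 3 * 1.617796 = 4.853388, which rounds to 4.8534.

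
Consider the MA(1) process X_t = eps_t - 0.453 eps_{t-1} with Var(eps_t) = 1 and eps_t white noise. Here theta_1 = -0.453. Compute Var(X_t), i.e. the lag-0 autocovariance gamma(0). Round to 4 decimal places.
\gamma(0) = 1.2052

For an MA(q) process X_t = eps_t + sum_i theta_i eps_{t-i} with
Var(eps_t) = sigma^2, the variance is
  gamma(0) = sigma^2 * (1 + sum_i theta_i^2).
  sum_i theta_i^2 = (-0.453)^2 = 0.205209.
  gamma(0) = 1 * (1 + 0.205209) = 1 * 1.205209 = 1.205209, which rounds to 1.2052.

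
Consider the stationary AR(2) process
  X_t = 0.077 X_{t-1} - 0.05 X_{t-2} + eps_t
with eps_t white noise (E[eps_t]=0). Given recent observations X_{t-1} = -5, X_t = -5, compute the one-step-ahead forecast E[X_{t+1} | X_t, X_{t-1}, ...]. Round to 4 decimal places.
E[X_{t+1} \mid \mathcal F_t] = -0.1350

For an AR(p) model X_t = c + sum_i phi_i X_{t-i} + eps_t, the
one-step-ahead conditional mean is
  E[X_{t+1} | X_t, ...] = c + sum_i phi_i X_{t+1-i}.
Substitute known values:
  E[X_{t+1} | ...] = (0.077) * (-5) + (-0.05) * (-5)
                   = -0.1350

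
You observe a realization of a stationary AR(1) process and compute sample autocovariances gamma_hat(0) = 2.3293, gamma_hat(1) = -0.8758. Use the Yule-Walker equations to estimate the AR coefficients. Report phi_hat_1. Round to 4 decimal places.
\hat\phi_{1} = -0.3760

The Yule-Walker equations for an AR(p) process read, in matrix form,
  Gamma_p phi = r_p,   with   (Gamma_p)_{ij} = gamma(|i - j|),
                       (r_p)_i = gamma(i),   i,j = 1..p.
Substitute the sample gammas (Toeplitz matrix and right-hand side of size 1):
  Gamma_p = [[2.3293]]
  r_p     = [-0.8758]
With p = 1 this is the single equation gamma(0) phi_1 = gamma(1):
  phi_hat_1 = gamma(1) / gamma(0) = -0.8758 / 2.3293 = -0.3760.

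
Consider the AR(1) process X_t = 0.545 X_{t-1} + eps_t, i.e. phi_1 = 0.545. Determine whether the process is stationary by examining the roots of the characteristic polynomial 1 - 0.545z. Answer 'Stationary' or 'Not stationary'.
\text{Stationary}

The AR(p) characteristic polynomial is P(z) = 1 - 0.545z.
Stationarity requires all roots to lie outside the unit circle, i.e. |z| > 1 for every root.
This is linear in z: 1 + (-0.545) z = 0  =>  z = -1/(-0.545) = 1.834862,  |z| = 1.834862.
Moduli of all roots: 1.8349.
All moduli strictly greater than 1? Yes.
Verdict: Stationary.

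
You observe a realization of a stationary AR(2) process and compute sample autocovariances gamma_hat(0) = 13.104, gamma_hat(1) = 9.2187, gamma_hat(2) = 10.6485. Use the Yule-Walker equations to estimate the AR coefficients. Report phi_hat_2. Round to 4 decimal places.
\hat\phi_{2} = 0.6290

The Yule-Walker equations for an AR(p) process read, in matrix form,
  Gamma_p phi = r_p,   with   (Gamma_p)_{ij} = gamma(|i - j|),
                       (r_p)_i = gamma(i),   i,j = 1..p.
Substitute the sample gammas (Toeplitz matrix and right-hand side of size 2):
  Gamma_p = [[13.104, 9.2187], [9.2187, 13.104]]
  r_p     = [9.2187, 10.6485]
Written out:
  13.104 phi_1 + 9.2187 phi_2 = 9.2187
  9.2187 phi_1 + 13.104 phi_2 = 10.6485
Solve by Cramer's rule:
  det = gamma(0)^2 - gamma(1)^2 = (13.104)^2 - (9.2187)^2 = 171.714816 - 84.98442969 = 86.73038631
  phi_hat_1 = [gamma(1) gamma(0) - gamma(1) gamma(2)] / det = [(9.2187)(13.104) - (9.2187)(10.6485)] / 86.73038631 = 22.63651785 / 86.73038631 = 0.261
  phi_hat_2 = [gamma(0) gamma(2) - gamma(1)^2] / det = [(13.104)(10.6485) - (9.2187)^2] / 86.73038631 = 54.55351431 / 86.73038631 = 0.629
So phi_hat = [0.2610, 0.6290].
Therefore phi_hat_2 = 0.6290.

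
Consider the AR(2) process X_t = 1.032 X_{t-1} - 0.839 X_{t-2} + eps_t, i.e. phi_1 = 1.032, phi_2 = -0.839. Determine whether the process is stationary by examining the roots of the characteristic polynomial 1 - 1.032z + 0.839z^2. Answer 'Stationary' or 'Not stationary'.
\text{Stationary}

The AR(p) characteristic polynomial is P(z) = 1 - 1.032z + 0.839z^2.
Stationarity requires all roots to lie outside the unit circle, i.e. |z| > 1 for every root.
Set 1 + (-1.032) z + (0.839) z^2 = 0, i.e. a z^2 + b z + c = 0 with a = 0.839, b = -1.032, c = 1.
Discriminant D = b^2 - 4ac = (-1.032)^2 - 4*(0.839)*1 = 1.065024 - (3.356) = -2.290976.
D < 0, so the roots are the complex-conjugate pair z = (-b +/- i sqrt(-D)) / (2a) = 0.615 +/- 0.902i.
For a conjugate pair |z|^2 = z * conj(z) = (product of roots) = c/a = 1/(0.839) = 1.191895, so |z| = sqrt(1.191895) = 1.0917 for both roots.
Moduli of all roots: 1.0917, 1.0917.
All moduli strictly greater than 1? Yes.
Verdict: Stationary.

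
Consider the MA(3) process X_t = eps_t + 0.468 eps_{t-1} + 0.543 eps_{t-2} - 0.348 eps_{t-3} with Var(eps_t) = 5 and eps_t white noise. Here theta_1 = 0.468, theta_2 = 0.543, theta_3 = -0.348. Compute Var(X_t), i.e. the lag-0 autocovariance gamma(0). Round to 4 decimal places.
\gamma(0) = 8.1749

For an MA(q) process X_t = eps_t + sum_i theta_i eps_{t-i} with
Var(eps_t) = sigma^2, the variance is
  gamma(0) = sigma^2 * (1 + sum_i theta_i^2).
  sum_i theta_i^2 = (0.468)^2 + (0.543)^2 + (-0.348)^2 = 0.219024 + 0.294849 + 0.121104 = 0.634977.
  gamma(0) = 5 * (1 + 0.634977) = 5 * 1.634977 = 8.174885, which rounds to 8.1749.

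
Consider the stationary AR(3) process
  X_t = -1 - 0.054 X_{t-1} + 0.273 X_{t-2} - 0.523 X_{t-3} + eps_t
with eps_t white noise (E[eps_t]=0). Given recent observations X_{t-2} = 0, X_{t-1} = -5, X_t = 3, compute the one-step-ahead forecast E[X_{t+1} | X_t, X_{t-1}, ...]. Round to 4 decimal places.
E[X_{t+1} \mid \mathcal F_t] = -2.5270

For an AR(p) model X_t = c + sum_i phi_i X_{t-i} + eps_t, the
one-step-ahead conditional mean is
  E[X_{t+1} | X_t, ...] = c + sum_i phi_i X_{t+1-i}.
Substitute known values:
  E[X_{t+1} | ...] = -1 + (-0.054) * (3) + (0.273) * (-5) + (-0.523) * (0)
                   = -2.5270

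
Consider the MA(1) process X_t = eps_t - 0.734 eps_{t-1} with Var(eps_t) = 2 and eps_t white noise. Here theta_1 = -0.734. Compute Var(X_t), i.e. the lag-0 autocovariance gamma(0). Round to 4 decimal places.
\gamma(0) = 3.0775

For an MA(q) process X_t = eps_t + sum_i theta_i eps_{t-i} with
Var(eps_t) = sigma^2, the variance is
  gamma(0) = sigma^2 * (1 + sum_i theta_i^2).
  sum_i theta_i^2 = (-0.734)^2 = 0.538756.
  gamma(0) = 2 * (1 + 0.538756) = 2 * 1.538756 = 3.077512, which rounds to 3.0775.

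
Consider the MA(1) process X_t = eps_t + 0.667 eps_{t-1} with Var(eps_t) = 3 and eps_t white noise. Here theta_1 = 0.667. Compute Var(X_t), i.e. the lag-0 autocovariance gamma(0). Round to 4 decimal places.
\gamma(0) = 4.3347

For an MA(q) process X_t = eps_t + sum_i theta_i eps_{t-i} with
Var(eps_t) = sigma^2, the variance is
  gamma(0) = sigma^2 * (1 + sum_i theta_i^2).
  sum_i theta_i^2 = (0.667)^2 = 0.444889.
  gamma(0) = 3 * (1 + 0.444889) = 3 * 1.444889 = 4.334667, which rounds to 4.3347.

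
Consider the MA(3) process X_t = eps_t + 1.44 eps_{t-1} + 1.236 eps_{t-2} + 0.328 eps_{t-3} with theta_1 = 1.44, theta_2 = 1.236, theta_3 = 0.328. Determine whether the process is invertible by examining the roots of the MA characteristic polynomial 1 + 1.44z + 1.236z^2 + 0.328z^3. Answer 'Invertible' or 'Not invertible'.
\text{Invertible}

The MA(q) characteristic polynomial is P(z) = 1 + 1.44z + 1.236z^2 + 0.328z^3.
Invertibility requires all roots to lie outside the unit circle, i.e. |z| > 1 for every root.
Degree 3: look for a simple real root z0 first, then factor out (1 - z/z0) and solve the remaining quadratic.
Testing z0 = -2.5: P(-2.5) = 1 + (1.44)(-2.5) + (1.236)(-2.5)^2 + (0.328)(-2.5)^3
  = 1 + (-3.6) + (7.725) + (-5.125) = 0.  So z_0 = -2.5 is a root, |z_0| = 2.5.
Divide out the factor (1 + 0.4 z) = (1 - z/z0) (since 1/z0 = -0.4):
  P(z) = (1 + 0.4 z)(1 + (1.04) z + (0.82) z^2)
  [check: z-coef 1.04 - (-0.4) = 1.44; z^2-coef 0.82 - (-0.4)(1.04) = 1.236; z^3-coef -(-0.4)(0.82) = 0.328.]
Remaining roots from the quadratic factor 1 + (1.04) z + (0.82) z^2:
  Set 1 + (1.04) z + (0.82) z^2 = 0, i.e. a z^2 + b z + c = 0 with a = 0.82, b = 1.04, c = 1.
  Discriminant D = b^2 - 4ac = (1.04)^2 - 4*(0.82)*1 = 1.0816 - (3.28) = -2.1984.
  D < 0, so the roots are the complex-conjugate pair z = (-b +/- i sqrt(-D)) / (2a) = -0.6341 +/- 0.9041i.
  For a conjugate pair |z|^2 = z * conj(z) = (product of roots) = c/a = 1/(0.82) = 1.219512, so |z| = sqrt(1.219512) = 1.1043 for both roots.
Moduli of all roots: 2.5000, 1.1043, 1.1043.
All moduli strictly greater than 1? Yes.
Verdict: Invertible.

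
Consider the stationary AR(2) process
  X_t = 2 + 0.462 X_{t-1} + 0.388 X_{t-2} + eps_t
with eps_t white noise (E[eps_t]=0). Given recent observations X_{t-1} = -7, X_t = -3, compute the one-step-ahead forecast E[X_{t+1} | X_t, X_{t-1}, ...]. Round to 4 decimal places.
E[X_{t+1} \mid \mathcal F_t] = -2.1020

For an AR(p) model X_t = c + sum_i phi_i X_{t-i} + eps_t, the
one-step-ahead conditional mean is
  E[X_{t+1} | X_t, ...] = c + sum_i phi_i X_{t+1-i}.
Substitute known values:
  E[X_{t+1} | ...] = 2 + (0.462) * (-3) + (0.388) * (-7)
                   = -2.1020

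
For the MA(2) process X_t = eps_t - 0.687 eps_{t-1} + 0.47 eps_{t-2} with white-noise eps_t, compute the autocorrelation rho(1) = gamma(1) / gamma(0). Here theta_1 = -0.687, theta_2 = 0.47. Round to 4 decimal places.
\rho(1) = -0.5966

For an MA(q) process with theta_0 = 1, the autocovariance is
  gamma(k) = sigma^2 * sum_{i=0..q-k} theta_i * theta_{i+k},
and rho(k) = gamma(k) / gamma(0). Sigma^2 cancels.
  numerator   = (1)*(-0.687) + (-0.687)*(0.47) = -1.00989.
  denominator = (1)^2 + (-0.687)^2 + (0.47)^2 = 1.692869.
  rho(1) = -1.00989 / 1.692869 = -0.5966.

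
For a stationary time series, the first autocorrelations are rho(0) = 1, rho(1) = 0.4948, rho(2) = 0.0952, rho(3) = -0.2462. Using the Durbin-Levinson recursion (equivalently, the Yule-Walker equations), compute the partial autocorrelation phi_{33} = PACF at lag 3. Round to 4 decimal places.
\phi_{33} = -0.2820

The PACF at lag k is phi_{kk}, the last component of the solution
to the Yule-Walker system G_k phi = r_k where
  (G_k)_{ij} = rho(|i - j|), (r_k)_i = rho(i), i,j = 1..k.
Equivalently, Durbin-Levinson gives phi_{kk} iteratively:
  phi_{11} = rho(1)
  phi_{kk} = [rho(k) - sum_{j=1..k-1} phi_{k-1,j} rho(k-j)]
            / [1 - sum_{j=1..k-1} phi_{k-1,j} rho(j)],
  phi_{k,j} = phi_{k-1,j} - phi_{kk} phi_{k-1,k-j},  j = 1..k-1.
Step k = 1:
  phi_11 = rho(1) = 0.4948.
Step k = 2:
  phi_22 = [rho(2) - phi_11 rho(1)] / [1 - phi_11 rho(1)] = [0.0952 - (0.4948)(0.4948)] / [1 - (0.4948)(0.4948)]
         = -0.14962704 / 0.75517296 = -0.198136.
  Update: phi_21 = phi_11 - phi_22 phi_11 = 0.4948 - (-0.198136)(0.4948) = 0.592838.
Step k = 3:
  phi_33 = [rho(3) - phi_21 rho(2) - phi_22 rho(1)] / [1 - phi_21 rho(1) - phi_22 rho(2)]
    numerator   = -0.2462 - (0.592838)(0.0952) - (-0.198136)(0.4948) = -0.2046004
    denominator = 1 - (0.592838)(0.4948) - (-0.198136)(0.0952) = 0.72552644
  phi_33 = -0.2046004 / 0.72552644 = -0.282.
Therefore phi_{33} = -0.2820.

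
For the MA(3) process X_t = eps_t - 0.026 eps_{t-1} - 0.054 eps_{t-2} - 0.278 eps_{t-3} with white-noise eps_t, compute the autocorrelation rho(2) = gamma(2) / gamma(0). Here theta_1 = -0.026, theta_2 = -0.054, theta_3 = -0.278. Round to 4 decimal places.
\rho(2) = -0.0433

For an MA(q) process with theta_0 = 1, the autocovariance is
  gamma(k) = sigma^2 * sum_{i=0..q-k} theta_i * theta_{i+k},
and rho(k) = gamma(k) / gamma(0). Sigma^2 cancels.
  numerator   = (1)*(-0.054) + (-0.026)*(-0.278) = -0.046772.
  denominator = (1)^2 + (-0.026)^2 + (-0.054)^2 + (-0.278)^2 = 1.080876.
  rho(2) = -0.046772 / 1.080876 = -0.0433.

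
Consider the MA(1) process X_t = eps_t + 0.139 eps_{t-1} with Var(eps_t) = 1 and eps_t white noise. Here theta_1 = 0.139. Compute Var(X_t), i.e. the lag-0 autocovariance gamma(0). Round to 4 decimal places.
\gamma(0) = 1.0193

For an MA(q) process X_t = eps_t + sum_i theta_i eps_{t-i} with
Var(eps_t) = sigma^2, the variance is
  gamma(0) = sigma^2 * (1 + sum_i theta_i^2).
  sum_i theta_i^2 = (0.139)^2 = 0.019321.
  gamma(0) = 1 * (1 + 0.019321) = 1 * 1.019321 = 1.019321, which rounds to 1.0193.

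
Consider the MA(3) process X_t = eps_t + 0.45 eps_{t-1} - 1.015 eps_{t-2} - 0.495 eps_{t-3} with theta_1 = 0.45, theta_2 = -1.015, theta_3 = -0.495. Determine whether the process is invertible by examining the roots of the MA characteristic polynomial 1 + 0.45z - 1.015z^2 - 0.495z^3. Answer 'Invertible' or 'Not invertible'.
\text{Not invertible}

The MA(q) characteristic polynomial is P(z) = 1 + 0.45z - 1.015z^2 - 0.495z^3.
Invertibility requires all roots to lie outside the unit circle, i.e. |z| > 1 for every root.
Degree 3: look for a simple real root z0 first, then factor out (1 - z/z0) and solve the remaining quadratic.
Testing z0 = -2: P(-2) = 1 + (0.45)(-2) + (-1.015)(-2)^2 + (-0.495)(-2)^3
  = 1 + (-0.9) + (-4.06) + (3.96) = 0.  So z_0 = -2 is a root, |z_0| = 2.
Divide out the factor (1 + 0.5 z) = (1 - z/z0) (since 1/z0 = -0.5):
  P(z) = (1 + 0.5 z)(1 + (-0.05) z + (-0.99) z^2)
  [check: z-coef -0.05 - (-0.5) = 0.45; z^2-coef -0.99 - (-0.5)(-0.05) = -1.015; z^3-coef -(-0.5)(-0.99) = -0.495.]
Remaining roots from the quadratic factor 1 + (-0.05) z + (-0.99) z^2:
  Set 1 + (-0.05) z + (-0.99) z^2 = 0, i.e. a z^2 + b z + c = 0 with a = -0.99, b = -0.05, c = 1.
  Discriminant D = b^2 - 4ac = (-0.05)^2 - 4*(-0.99)*1 = 0.0025 - (-3.96) = 3.9625.
  D >= 0, so the roots are real: z = (-b +/- sqrt(D)) / (2a) = (0.05 +/- 1.990603) / (-1.98).
    z_1 = (0.05 + 1.990603) / (-1.98) = -1.0306,   |z_1| = 1.0306.
    z_2 = (0.05 - 1.990603) / (-1.98) = 0.9801,   |z_2| = 0.9801.
Moduli of all roots: 2.0000, 1.0306, 0.9801.
All moduli strictly greater than 1? No.
Verdict: Not invertible.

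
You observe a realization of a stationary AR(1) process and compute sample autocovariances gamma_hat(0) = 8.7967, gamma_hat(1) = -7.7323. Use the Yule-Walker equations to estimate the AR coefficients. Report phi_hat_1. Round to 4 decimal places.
\hat\phi_{1} = -0.8790

The Yule-Walker equations for an AR(p) process read, in matrix form,
  Gamma_p phi = r_p,   with   (Gamma_p)_{ij} = gamma(|i - j|),
                       (r_p)_i = gamma(i),   i,j = 1..p.
Substitute the sample gammas (Toeplitz matrix and right-hand side of size 1):
  Gamma_p = [[8.7967]]
  r_p     = [-7.7323]
With p = 1 this is the single equation gamma(0) phi_1 = gamma(1):
  phi_hat_1 = gamma(1) / gamma(0) = -7.7323 / 8.7967 = -0.8790.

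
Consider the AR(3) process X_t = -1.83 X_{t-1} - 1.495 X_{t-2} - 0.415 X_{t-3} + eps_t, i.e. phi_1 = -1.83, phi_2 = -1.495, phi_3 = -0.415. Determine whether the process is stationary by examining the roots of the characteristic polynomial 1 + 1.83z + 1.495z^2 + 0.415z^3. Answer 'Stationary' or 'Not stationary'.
\text{Stationary}

The AR(p) characteristic polynomial is P(z) = 1 + 1.83z + 1.495z^2 + 0.415z^3.
Stationarity requires all roots to lie outside the unit circle, i.e. |z| > 1 for every root.
Degree 3: look for a simple real root z0 first, then factor out (1 - z/z0) and solve the remaining quadratic.
Testing z0 = -2: P(-2) = 1 + (1.83)(-2) + (1.495)(-2)^2 + (0.415)(-2)^3
  = 1 + (-3.66) + (5.98) + (-3.32) = 0.  So z_0 = -2 is a root, |z_0| = 2.
Divide out the factor (1 + 0.5 z) = (1 - z/z0) (since 1/z0 = -0.5):
  P(z) = (1 + 0.5 z)(1 + (1.33) z + (0.83) z^2)
  [check: z-coef 1.33 - (-0.5) = 1.83; z^2-coef 0.83 - (-0.5)(1.33) = 1.495; z^3-coef -(-0.5)(0.83) = 0.415.]
Remaining roots from the quadratic factor 1 + (1.33) z + (0.83) z^2:
  Set 1 + (1.33) z + (0.83) z^2 = 0, i.e. a z^2 + b z + c = 0 with a = 0.83, b = 1.33, c = 1.
  Discriminant D = b^2 - 4ac = (1.33)^2 - 4*(0.83)*1 = 1.7689 - (3.32) = -1.5511.
  D < 0, so the roots are the complex-conjugate pair z = (-b +/- i sqrt(-D)) / (2a) = -0.8012 +/- 0.7503i.
  For a conjugate pair |z|^2 = z * conj(z) = (product of roots) = c/a = 1/(0.83) = 1.204819, so |z| = sqrt(1.204819) = 1.0976 for both roots.
Moduli of all roots: 2.0000, 1.0976, 1.0976.
All moduli strictly greater than 1? Yes.
Verdict: Stationary.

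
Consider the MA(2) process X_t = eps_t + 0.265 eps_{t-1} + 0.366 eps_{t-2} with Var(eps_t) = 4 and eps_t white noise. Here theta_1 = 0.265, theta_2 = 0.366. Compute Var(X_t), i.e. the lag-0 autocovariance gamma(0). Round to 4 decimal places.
\gamma(0) = 4.8167

For an MA(q) process X_t = eps_t + sum_i theta_i eps_{t-i} with
Var(eps_t) = sigma^2, the variance is
  gamma(0) = sigma^2 * (1 + sum_i theta_i^2).
  sum_i theta_i^2 = (0.265)^2 + (0.366)^2 = 0.070225 + 0.133956 = 0.204181.
  gamma(0) = 4 * (1 + 0.204181) = 4 * 1.204181 = 4.816724, which rounds to 4.8167.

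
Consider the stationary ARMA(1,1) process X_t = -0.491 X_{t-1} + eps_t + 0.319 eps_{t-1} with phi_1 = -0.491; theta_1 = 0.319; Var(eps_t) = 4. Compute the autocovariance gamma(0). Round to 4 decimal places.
\gamma(0) = 4.1559

Multiply the model equation by X_{t-k} and take expectations. With theta_0 = psi_0 = 1 and psi_j the MA(infinity) weights, this gives
  gamma(k) - sum_i phi_i gamma(k-i) = c_k,
  c_k = sigma^2 * sum_{j=k..q} theta_j psi_{j-k}   (c_k = 0 for k > q),
using gamma(-m) = gamma(m).
psi-weights needed (psi_j = theta_j + sum_i phi_i psi_{j-i}):
  psi_1 = theta_1 + phi_1 = 0.319 + (-0.491) = -0.172
Right-hand sides:
  c_0 = sigma^2 (1 + theta_1 psi_1) = 4 * (1 + (0.319)(-0.172)) = 4 * 0.945132 = 3.780528
  c_1 = sigma^2 theta_1 = 4 * (0.319) = 1.276
  c_2 = 0
Equations for k = 0 and k = 1 (AR order 1):
  gamma(0) = phi_1 gamma(1) + c_0
  gamma(1) = phi_1 gamma(0) + c_1
Substituting the second into the first: gamma(0) (1 - phi_1^2) = c_0 + phi_1 c_1, so
  gamma(0) = (c_0 + phi_1 c_1) / (1 - phi_1^2) = (3.780528 + (-0.491)(1.276)) / (1 - (-0.491)^2) = 3.154012 / 0.758919 = 4.155927.
Therefore gamma(0) = 4.1559 (to 4 decimal places).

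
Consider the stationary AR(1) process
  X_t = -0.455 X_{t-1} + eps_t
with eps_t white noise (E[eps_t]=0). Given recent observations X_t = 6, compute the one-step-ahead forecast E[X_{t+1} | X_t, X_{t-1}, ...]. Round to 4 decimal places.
E[X_{t+1} \mid \mathcal F_t] = -2.7300

For an AR(p) model X_t = c + sum_i phi_i X_{t-i} + eps_t, the
one-step-ahead conditional mean is
  E[X_{t+1} | X_t, ...] = c + sum_i phi_i X_{t+1-i}.
Substitute known values:
  E[X_{t+1} | ...] = (-0.455) * (6)
                   = -2.7300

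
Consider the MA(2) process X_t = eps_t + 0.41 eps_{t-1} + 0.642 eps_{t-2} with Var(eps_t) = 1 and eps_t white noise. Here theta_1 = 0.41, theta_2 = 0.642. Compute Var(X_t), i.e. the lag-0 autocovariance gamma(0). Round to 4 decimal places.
\gamma(0) = 1.5803

For an MA(q) process X_t = eps_t + sum_i theta_i eps_{t-i} with
Var(eps_t) = sigma^2, the variance is
  gamma(0) = sigma^2 * (1 + sum_i theta_i^2).
  sum_i theta_i^2 = (0.41)^2 + (0.642)^2 = 0.1681 + 0.412164 = 0.580264.
  gamma(0) = 1 * (1 + 0.580264) = 1 * 1.580264 = 1.580264, which rounds to 1.5803.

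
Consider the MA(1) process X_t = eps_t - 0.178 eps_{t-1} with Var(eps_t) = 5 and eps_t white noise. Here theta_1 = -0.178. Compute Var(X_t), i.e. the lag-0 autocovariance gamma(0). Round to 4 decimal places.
\gamma(0) = 5.1584

For an MA(q) process X_t = eps_t + sum_i theta_i eps_{t-i} with
Var(eps_t) = sigma^2, the variance is
  gamma(0) = sigma^2 * (1 + sum_i theta_i^2).
  sum_i theta_i^2 = (-0.178)^2 = 0.031684.
  gamma(0) = 5 * (1 + 0.031684) = 5 * 1.031684 = 5.15842, which rounds to 5.1584.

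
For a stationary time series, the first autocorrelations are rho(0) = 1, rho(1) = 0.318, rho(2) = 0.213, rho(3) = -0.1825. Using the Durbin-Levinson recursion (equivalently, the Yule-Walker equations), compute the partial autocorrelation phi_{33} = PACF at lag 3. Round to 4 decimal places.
\phi_{33} = -0.3180

The PACF at lag k is phi_{kk}, the last component of the solution
to the Yule-Walker system G_k phi = r_k where
  (G_k)_{ij} = rho(|i - j|), (r_k)_i = rho(i), i,j = 1..k.
Equivalently, Durbin-Levinson gives phi_{kk} iteratively:
  phi_{11} = rho(1)
  phi_{kk} = [rho(k) - sum_{j=1..k-1} phi_{k-1,j} rho(k-j)]
            / [1 - sum_{j=1..k-1} phi_{k-1,j} rho(j)],
  phi_{k,j} = phi_{k-1,j} - phi_{kk} phi_{k-1,k-j},  j = 1..k-1.
Step k = 1:
  phi_11 = rho(1) = 0.318.
Step k = 2:
  phi_22 = [rho(2) - phi_11 rho(1)] / [1 - phi_11 rho(1)] = [0.213 - (0.318)(0.318)] / [1 - (0.318)(0.318)]
         = 0.111876 / 0.898876 = 0.124462.
  Update: phi_21 = phi_11 - phi_22 phi_11 = 0.318 - (0.124462)(0.318) = 0.278421.
Step k = 3:
  phi_33 = [rho(3) - phi_21 rho(2) - phi_22 rho(1)] / [1 - phi_21 rho(1) - phi_22 rho(2)]
    numerator   = -0.1825 - (0.278421)(0.213) - (0.124462)(0.318) = -0.28138263
    denominator = 1 - (0.278421)(0.318) - (0.124462)(0.213) = 0.88495168
  phi_33 = -0.28138263 / 0.88495168 = -0.318.
Therefore phi_{33} = -0.3180.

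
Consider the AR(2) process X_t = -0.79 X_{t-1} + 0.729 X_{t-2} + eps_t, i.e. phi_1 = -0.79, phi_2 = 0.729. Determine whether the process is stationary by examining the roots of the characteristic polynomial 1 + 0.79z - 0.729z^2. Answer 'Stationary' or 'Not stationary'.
\text{Not stationary}

The AR(p) characteristic polynomial is P(z) = 1 + 0.79z - 0.729z^2.
Stationarity requires all roots to lie outside the unit circle, i.e. |z| > 1 for every root.
Set 1 + (0.79) z + (-0.729) z^2 = 0, i.e. a z^2 + b z + c = 0 with a = -0.729, b = 0.79, c = 1.
Discriminant D = b^2 - 4ac = (0.79)^2 - 4*(-0.729)*1 = 0.6241 - (-2.916) = 3.5401.
D >= 0, so the roots are real: z = (-b +/- sqrt(D)) / (2a) = (-0.79 +/- 1.881515) / (-1.458).
  z_1 = (-0.79 + 1.881515) / (-1.458) = -0.7486,   |z_1| = 0.7486.
  z_2 = (-0.79 - 1.881515) / (-1.458) = 1.8323,   |z_2| = 1.8323.
Moduli of all roots: 0.7486, 1.8323.
All moduli strictly greater than 1? No.
Verdict: Not stationary.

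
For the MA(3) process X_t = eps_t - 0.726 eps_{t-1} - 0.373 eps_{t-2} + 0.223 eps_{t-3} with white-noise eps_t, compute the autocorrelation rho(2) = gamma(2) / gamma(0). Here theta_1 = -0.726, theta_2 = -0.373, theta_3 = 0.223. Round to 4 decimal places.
\rho(2) = -0.3117

For an MA(q) process with theta_0 = 1, the autocovariance is
  gamma(k) = sigma^2 * sum_{i=0..q-k} theta_i * theta_{i+k},
and rho(k) = gamma(k) / gamma(0). Sigma^2 cancels.
  numerator   = (1)*(-0.373) + (-0.726)*(0.223) = -0.534898.
  denominator = (1)^2 + (-0.726)^2 + (-0.373)^2 + (0.223)^2 = 1.715934.
  rho(2) = -0.534898 / 1.715934 = -0.3117.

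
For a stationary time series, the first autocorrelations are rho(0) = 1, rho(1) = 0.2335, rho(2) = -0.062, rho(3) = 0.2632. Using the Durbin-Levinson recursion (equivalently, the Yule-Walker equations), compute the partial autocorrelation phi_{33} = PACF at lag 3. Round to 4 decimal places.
\phi_{33} = 0.3310

The PACF at lag k is phi_{kk}, the last component of the solution
to the Yule-Walker system G_k phi = r_k where
  (G_k)_{ij} = rho(|i - j|), (r_k)_i = rho(i), i,j = 1..k.
Equivalently, Durbin-Levinson gives phi_{kk} iteratively:
  phi_{11} = rho(1)
  phi_{kk} = [rho(k) - sum_{j=1..k-1} phi_{k-1,j} rho(k-j)]
            / [1 - sum_{j=1..k-1} phi_{k-1,j} rho(j)],
  phi_{k,j} = phi_{k-1,j} - phi_{kk} phi_{k-1,k-j},  j = 1..k-1.
Step k = 1:
  phi_11 = rho(1) = 0.2335.
Step k = 2:
  phi_22 = [rho(2) - phi_11 rho(1)] / [1 - phi_11 rho(1)] = [-0.062 - (0.2335)(0.2335)] / [1 - (0.2335)(0.2335)]
         = -0.11652225 / 0.94547775 = -0.123242.
  Update: phi_21 = phi_11 - phi_22 phi_11 = 0.2335 - (-0.123242)(0.2335) = 0.262277.
Step k = 3:
  phi_33 = [rho(3) - phi_21 rho(2) - phi_22 rho(1)] / [1 - phi_21 rho(1) - phi_22 rho(2)]
    numerator   = 0.2632 - (0.262277)(-0.062) - (-0.123242)(0.2335) = 0.3082381
    denominator = 1 - (0.262277)(0.2335) - (-0.123242)(-0.062) = 0.93111735
  phi_33 = 0.3082381 / 0.93111735 = 0.331.
Therefore phi_{33} = 0.3310.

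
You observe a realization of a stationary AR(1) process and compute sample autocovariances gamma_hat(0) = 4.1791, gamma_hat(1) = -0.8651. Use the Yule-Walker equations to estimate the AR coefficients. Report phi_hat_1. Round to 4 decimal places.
\hat\phi_{1} = -0.2070

The Yule-Walker equations for an AR(p) process read, in matrix form,
  Gamma_p phi = r_p,   with   (Gamma_p)_{ij} = gamma(|i - j|),
                       (r_p)_i = gamma(i),   i,j = 1..p.
Substitute the sample gammas (Toeplitz matrix and right-hand side of size 1):
  Gamma_p = [[4.1791]]
  r_p     = [-0.8651]
With p = 1 this is the single equation gamma(0) phi_1 = gamma(1):
  phi_hat_1 = gamma(1) / gamma(0) = -0.8651 / 4.1791 = -0.2070.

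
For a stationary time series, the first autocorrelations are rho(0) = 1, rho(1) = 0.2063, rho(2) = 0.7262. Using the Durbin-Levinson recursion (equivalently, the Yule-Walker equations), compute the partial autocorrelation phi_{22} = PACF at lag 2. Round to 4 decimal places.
\phi_{22} = 0.7140

The PACF at lag k is phi_{kk}, the last component of the solution
to the Yule-Walker system G_k phi = r_k where
  (G_k)_{ij} = rho(|i - j|), (r_k)_i = rho(i), i,j = 1..k.
Equivalently, Durbin-Levinson gives phi_{kk} iteratively:
  phi_{11} = rho(1)
  phi_{kk} = [rho(k) - sum_{j=1..k-1} phi_{k-1,j} rho(k-j)]
            / [1 - sum_{j=1..k-1} phi_{k-1,j} rho(j)],
  phi_{k,j} = phi_{k-1,j} - phi_{kk} phi_{k-1,k-j},  j = 1..k-1.
Step k = 1:
  phi_11 = rho(1) = 0.2063.
Step k = 2:
  phi_22 = [rho(2) - phi_11 rho(1)] / [1 - phi_11 rho(1)] = [0.7262 - (0.2063)(0.2063)] / [1 - (0.2063)(0.2063)]
         = 0.68364031 / 0.95744031 = 0.714.
Therefore phi_{22} = 0.7140.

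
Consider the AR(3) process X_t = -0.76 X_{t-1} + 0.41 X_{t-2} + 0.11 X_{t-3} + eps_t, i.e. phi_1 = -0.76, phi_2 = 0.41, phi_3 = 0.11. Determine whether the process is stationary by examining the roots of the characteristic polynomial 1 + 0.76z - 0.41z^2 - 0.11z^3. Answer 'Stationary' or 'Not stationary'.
\text{Not stationary}

The AR(p) characteristic polynomial is P(z) = 1 + 0.76z - 0.41z^2 - 0.11z^3.
Stationarity requires all roots to lie outside the unit circle, i.e. |z| > 1 for every root.
Degree 3: look for a simple real root z0 first, then factor out (1 - z/z0) and solve the remaining quadratic.
Testing z0 = 2: P(2) = 1 + (0.76)(2) + (-0.41)(2)^2 + (-0.11)(2)^3
  = 1 + (1.52) + (-1.64) + (-0.88) = 0.  So z_0 = 2 is a root, |z_0| = 2.
Divide out the factor (1 - 0.5 z) = (1 - z/z0) (since 1/z0 = 0.5):
  P(z) = (1 - 0.5 z)(1 + (1.26) z + (0.22) z^2)
  [check: z-coef 1.26 - (0.5) = 0.76; z^2-coef 0.22 - (0.5)(1.26) = -0.41; z^3-coef -(0.5)(0.22) = -0.11.]
Remaining roots from the quadratic factor 1 + (1.26) z + (0.22) z^2:
  Set 1 + (1.26) z + (0.22) z^2 = 0, i.e. a z^2 + b z + c = 0 with a = 0.22, b = 1.26, c = 1.
  Discriminant D = b^2 - 4ac = (1.26)^2 - 4*(0.22)*1 = 1.5876 - (0.88) = 0.7076.
  D >= 0, so the roots are real: z = (-b +/- sqrt(D)) / (2a) = (-1.26 +/- 0.84119) / (0.44).
    z_1 = (-1.26 + 0.84119) / (0.44) = -0.9518,   |z_1| = 0.9518.
    z_2 = (-1.26 - 0.84119) / (0.44) = -4.7754,   |z_2| = 4.7754.
Moduli of all roots: 2.0000, 0.9518, 4.7754.
All moduli strictly greater than 1? No.
Verdict: Not stationary.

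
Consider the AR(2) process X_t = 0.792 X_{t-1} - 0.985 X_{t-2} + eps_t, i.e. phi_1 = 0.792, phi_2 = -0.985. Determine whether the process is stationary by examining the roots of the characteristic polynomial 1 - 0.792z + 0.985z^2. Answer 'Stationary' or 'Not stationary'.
\text{Stationary}

The AR(p) characteristic polynomial is P(z) = 1 - 0.792z + 0.985z^2.
Stationarity requires all roots to lie outside the unit circle, i.e. |z| > 1 for every root.
Set 1 + (-0.792) z + (0.985) z^2 = 0, i.e. a z^2 + b z + c = 0 with a = 0.985, b = -0.792, c = 1.
Discriminant D = b^2 - 4ac = (-0.792)^2 - 4*(0.985)*1 = 0.627264 - (3.94) = -3.312736.
D < 0, so the roots are the complex-conjugate pair z = (-b +/- i sqrt(-D)) / (2a) = 0.402 +/- 0.9239i.
For a conjugate pair |z|^2 = z * conj(z) = (product of roots) = c/a = 1/(0.985) = 1.015228, so |z| = sqrt(1.015228) = 1.0076 for both roots.
Moduli of all roots: 1.0076, 1.0076.
All moduli strictly greater than 1? Yes.
Verdict: Stationary.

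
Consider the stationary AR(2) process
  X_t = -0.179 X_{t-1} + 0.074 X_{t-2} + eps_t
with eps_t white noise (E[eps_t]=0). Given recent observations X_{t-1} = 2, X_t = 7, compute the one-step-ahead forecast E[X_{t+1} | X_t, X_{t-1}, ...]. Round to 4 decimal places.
E[X_{t+1} \mid \mathcal F_t] = -1.1050

For an AR(p) model X_t = c + sum_i phi_i X_{t-i} + eps_t, the
one-step-ahead conditional mean is
  E[X_{t+1} | X_t, ...] = c + sum_i phi_i X_{t+1-i}.
Substitute known values:
  E[X_{t+1} | ...] = (-0.179) * (7) + (0.074) * (2)
                   = -1.1050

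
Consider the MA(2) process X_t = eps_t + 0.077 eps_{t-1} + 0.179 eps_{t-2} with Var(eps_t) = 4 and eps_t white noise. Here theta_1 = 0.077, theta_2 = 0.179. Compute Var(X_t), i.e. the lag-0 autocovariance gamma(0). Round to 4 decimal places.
\gamma(0) = 4.1519

For an MA(q) process X_t = eps_t + sum_i theta_i eps_{t-i} with
Var(eps_t) = sigma^2, the variance is
  gamma(0) = sigma^2 * (1 + sum_i theta_i^2).
  sum_i theta_i^2 = (0.077)^2 + (0.179)^2 = 0.005929 + 0.032041 = 0.03797.
  gamma(0) = 4 * (1 + 0.03797) = 4 * 1.03797 = 4.15188, which rounds to 4.1519.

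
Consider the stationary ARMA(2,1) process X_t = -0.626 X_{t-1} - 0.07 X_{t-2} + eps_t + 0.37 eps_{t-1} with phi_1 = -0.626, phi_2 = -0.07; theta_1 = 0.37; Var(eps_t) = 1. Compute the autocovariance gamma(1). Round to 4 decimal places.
\gamma(1) = -0.2835

Multiply the model equation by X_{t-k} and take expectations. With theta_0 = psi_0 = 1 and psi_j the MA(infinity) weights, this gives
  gamma(k) - sum_i phi_i gamma(k-i) = c_k,
  c_k = sigma^2 * sum_{j=k..q} theta_j psi_{j-k}   (c_k = 0 for k > q),
using gamma(-m) = gamma(m).
psi-weights needed (psi_j = theta_j + sum_i phi_i psi_{j-i}):
  psi_1 = theta_1 + phi_1 = 0.37 + (-0.626) = -0.256
Right-hand sides:
  c_0 = sigma^2 (1 + theta_1 psi_1) = 1 * (1 + (0.37)(-0.256)) = 1 * 0.90528 = 0.90528
  c_1 = sigma^2 theta_1 = 1 * (0.37) = 0.37
  c_2 = 0
Equations for k = 0, 1, 2 (AR order 2, c_2 = 0):
  (E0) gamma(0) = phi_1 gamma(1) + phi_2 gamma(2) + c_0
  (E1) gamma(1) = phi_1 gamma(0) + phi_2 gamma(1) + c_1
  (E2) gamma(2) = phi_1 gamma(1) + phi_2 gamma(0)
From (E1): gamma(1) = A gamma(0) + B with
  A = phi_1 / (1 - phi_2) = -0.626 / 1.07 = -0.585047,   B = c_1 / (1 - phi_2) = 0.37 / 1.07 = 0.345794.
Insert (E2) into (E0): gamma(0) (1 - phi_2^2) = phi_1 (1 + phi_2) gamma(1) + c_0.
  phi_1 (1 + phi_2) = (-0.626)(0.93) = -0.58218,   1 - phi_2^2 = 0.9951.
Replace gamma(1) by A gamma(0) + B and collect gamma(0):
  gamma(0) [0.9951 - (-0.58218)(-0.585047)] = (-0.58218)(0.345794) + 0.90528
  gamma(0) * 0.654497 = 0.703965
  gamma(0) = 0.703965 / 0.654497 = 1.075582.
  gamma(1) = A gamma(0) + B = (-0.585047)(1.075582) + (0.345794) = -0.283471.
Therefore gamma(1) = -0.2835 (to 4 decimal places).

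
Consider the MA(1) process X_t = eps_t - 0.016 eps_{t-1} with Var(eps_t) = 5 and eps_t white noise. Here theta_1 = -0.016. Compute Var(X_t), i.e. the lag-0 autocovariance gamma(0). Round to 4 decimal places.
\gamma(0) = 5.0013

For an MA(q) process X_t = eps_t + sum_i theta_i eps_{t-i} with
Var(eps_t) = sigma^2, the variance is
  gamma(0) = sigma^2 * (1 + sum_i theta_i^2).
  sum_i theta_i^2 = (-0.016)^2 = 0.000256.
  gamma(0) = 5 * (1 + 0.000256) = 5 * 1.000256 = 5.00128, which rounds to 5.0013.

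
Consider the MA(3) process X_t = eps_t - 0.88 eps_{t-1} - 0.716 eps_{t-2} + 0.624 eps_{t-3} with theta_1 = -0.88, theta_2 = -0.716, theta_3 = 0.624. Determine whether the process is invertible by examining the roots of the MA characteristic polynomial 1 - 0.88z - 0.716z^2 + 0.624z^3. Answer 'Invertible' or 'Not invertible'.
\text{Invertible}

The MA(q) characteristic polynomial is P(z) = 1 - 0.88z - 0.716z^2 + 0.624z^3.
Invertibility requires all roots to lie outside the unit circle, i.e. |z| > 1 for every root.
Degree 3: look for a simple real root z0 first, then factor out (1 - z/z0) and solve the remaining quadratic.
Testing z0 = 1.25: P(1.25) = 1 + (-0.88)(1.25) + (-0.716)(1.25)^2 + (0.624)(1.25)^3
  = 1 + (-1.1) + (-1.11875) + (1.21875) = 0.  So z_0 = 1.25 is a root, |z_0| = 1.25.
Divide out the factor (1 - 0.8 z) = (1 - z/z0) (since 1/z0 = 0.8):
  P(z) = (1 - 0.8 z)(1 + (-0.08) z + (-0.78) z^2)
  [check: z-coef -0.08 - (0.8) = -0.88; z^2-coef -0.78 - (0.8)(-0.08) = -0.716; z^3-coef -(0.8)(-0.78) = 0.624.]
Remaining roots from the quadratic factor 1 + (-0.08) z + (-0.78) z^2:
  Set 1 + (-0.08) z + (-0.78) z^2 = 0, i.e. a z^2 + b z + c = 0 with a = -0.78, b = -0.08, c = 1.
  Discriminant D = b^2 - 4ac = (-0.08)^2 - 4*(-0.78)*1 = 0.0064 - (-3.12) = 3.1264.
  D >= 0, so the roots are real: z = (-b +/- sqrt(D)) / (2a) = (0.08 +/- 1.768163) / (-1.56).
    z_1 = (0.08 + 1.768163) / (-1.56) = -1.1847,   |z_1| = 1.1847.
    z_2 = (0.08 - 1.768163) / (-1.56) = 1.0822,   |z_2| = 1.0822.
Moduli of all roots: 1.2500, 1.1847, 1.0822.
All moduli strictly greater than 1? Yes.
Verdict: Invertible.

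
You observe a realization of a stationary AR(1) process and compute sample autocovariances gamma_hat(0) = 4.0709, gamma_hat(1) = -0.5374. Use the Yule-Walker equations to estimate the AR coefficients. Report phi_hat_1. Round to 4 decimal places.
\hat\phi_{1} = -0.1320

The Yule-Walker equations for an AR(p) process read, in matrix form,
  Gamma_p phi = r_p,   with   (Gamma_p)_{ij} = gamma(|i - j|),
                       (r_p)_i = gamma(i),   i,j = 1..p.
Substitute the sample gammas (Toeplitz matrix and right-hand side of size 1):
  Gamma_p = [[4.0709]]
  r_p     = [-0.5374]
With p = 1 this is the single equation gamma(0) phi_1 = gamma(1):
  phi_hat_1 = gamma(1) / gamma(0) = -0.5374 / 4.0709 = -0.1320.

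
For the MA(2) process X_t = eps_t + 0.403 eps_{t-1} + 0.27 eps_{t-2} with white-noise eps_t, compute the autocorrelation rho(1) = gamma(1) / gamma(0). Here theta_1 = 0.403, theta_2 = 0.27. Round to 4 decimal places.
\rho(1) = 0.4143

For an MA(q) process with theta_0 = 1, the autocovariance is
  gamma(k) = sigma^2 * sum_{i=0..q-k} theta_i * theta_{i+k},
and rho(k) = gamma(k) / gamma(0). Sigma^2 cancels.
  numerator   = (1)*(0.403) + (0.403)*(0.27) = 0.51181.
  denominator = (1)^2 + (0.403)^2 + (0.27)^2 = 1.235309.
  rho(1) = 0.51181 / 1.235309 = 0.4143.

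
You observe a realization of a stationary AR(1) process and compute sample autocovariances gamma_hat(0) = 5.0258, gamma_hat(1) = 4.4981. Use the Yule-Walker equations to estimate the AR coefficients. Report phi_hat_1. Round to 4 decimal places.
\hat\phi_{1} = 0.8950

The Yule-Walker equations for an AR(p) process read, in matrix form,
  Gamma_p phi = r_p,   with   (Gamma_p)_{ij} = gamma(|i - j|),
                       (r_p)_i = gamma(i),   i,j = 1..p.
Substitute the sample gammas (Toeplitz matrix and right-hand side of size 1):
  Gamma_p = [[5.0258]]
  r_p     = [4.4981]
With p = 1 this is the single equation gamma(0) phi_1 = gamma(1):
  phi_hat_1 = gamma(1) / gamma(0) = 4.4981 / 5.0258 = 0.8950.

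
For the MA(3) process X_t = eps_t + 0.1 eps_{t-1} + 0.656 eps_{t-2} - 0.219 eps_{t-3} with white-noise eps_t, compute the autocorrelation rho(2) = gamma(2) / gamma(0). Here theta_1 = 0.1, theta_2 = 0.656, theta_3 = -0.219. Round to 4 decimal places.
\rho(2) = 0.4261

For an MA(q) process with theta_0 = 1, the autocovariance is
  gamma(k) = sigma^2 * sum_{i=0..q-k} theta_i * theta_{i+k},
and rho(k) = gamma(k) / gamma(0). Sigma^2 cancels.
  numerator   = (1)*(0.656) + (0.1)*(-0.219) = 0.6341.
  denominator = (1)^2 + (0.1)^2 + (0.656)^2 + (-0.219)^2 = 1.488297.
  rho(2) = 0.6341 / 1.488297 = 0.4261.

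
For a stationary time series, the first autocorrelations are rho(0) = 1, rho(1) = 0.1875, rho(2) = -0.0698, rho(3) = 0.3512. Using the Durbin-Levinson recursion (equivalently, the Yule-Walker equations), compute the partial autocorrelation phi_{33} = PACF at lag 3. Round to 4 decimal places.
\phi_{33} = 0.4050

The PACF at lag k is phi_{kk}, the last component of the solution
to the Yule-Walker system G_k phi = r_k where
  (G_k)_{ij} = rho(|i - j|), (r_k)_i = rho(i), i,j = 1..k.
Equivalently, Durbin-Levinson gives phi_{kk} iteratively:
  phi_{11} = rho(1)
  phi_{kk} = [rho(k) - sum_{j=1..k-1} phi_{k-1,j} rho(k-j)]
            / [1 - sum_{j=1..k-1} phi_{k-1,j} rho(j)],
  phi_{k,j} = phi_{k-1,j} - phi_{kk} phi_{k-1,k-j},  j = 1..k-1.
Step k = 1:
  phi_11 = rho(1) = 0.1875.
Step k = 2:
  phi_22 = [rho(2) - phi_11 rho(1)] / [1 - phi_11 rho(1)] = [-0.0698 - (0.1875)(0.1875)] / [1 - (0.1875)(0.1875)]
         = -0.10495625 / 0.96484375 = -0.108781.
  Update: phi_21 = phi_11 - phi_22 phi_11 = 0.1875 - (-0.108781)(0.1875) = 0.207896.
Step k = 3:
  phi_33 = [rho(3) - phi_21 rho(2) - phi_22 rho(1)] / [1 - phi_21 rho(1) - phi_22 rho(2)]
    numerator   = 0.3512 - (0.207896)(-0.0698) - (-0.108781)(0.1875) = 0.38610752
    denominator = 1 - (0.207896)(0.1875) - (-0.108781)(-0.0698) = 0.95342655
  phi_33 = 0.38610752 / 0.95342655 = 0.405.
Therefore phi_{33} = 0.4050.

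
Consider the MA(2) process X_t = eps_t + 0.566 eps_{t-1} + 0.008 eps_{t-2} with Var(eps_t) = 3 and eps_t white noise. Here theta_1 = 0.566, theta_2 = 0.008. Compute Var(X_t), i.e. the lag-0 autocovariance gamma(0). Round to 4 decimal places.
\gamma(0) = 3.9613

For an MA(q) process X_t = eps_t + sum_i theta_i eps_{t-i} with
Var(eps_t) = sigma^2, the variance is
  gamma(0) = sigma^2 * (1 + sum_i theta_i^2).
  sum_i theta_i^2 = (0.566)^2 + (0.008)^2 = 0.320356 + 0.000064 = 0.32042.
  gamma(0) = 3 * (1 + 0.32042) = 3 * 1.32042 = 3.96126, which rounds to 3.9613.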